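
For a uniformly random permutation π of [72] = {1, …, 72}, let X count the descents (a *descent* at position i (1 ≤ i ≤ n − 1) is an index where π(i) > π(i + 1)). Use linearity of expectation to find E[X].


Write X = Σ X_I over i = 1, …, 71, with X_I the indicator of one descent.
There are 71 indicators.
For each fixed i, the pair (π(i), π(i+1)) is a uniformly random ordered pair of distinct values from {1, …, 72}; by symmetry P[π(i) > π(i+1)] = 1/2.
By linearity: E[X] = 71 · (1/2) = (72 − 1) · (1/2) = 71/2 ≈ 35.50000.

E[X] = 71/2 = 35.50000.


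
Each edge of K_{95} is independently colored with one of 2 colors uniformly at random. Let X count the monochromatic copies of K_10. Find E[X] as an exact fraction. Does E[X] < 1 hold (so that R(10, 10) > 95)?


E[X] = C(95, 10) · 2^{1 − 45} = 10104934117421 · 2^{−44} = 10104934117421/17592186044416.
As a reduced fraction: E[X] = 10104934117421/17592186044416 ≈ 0.57440.
Is E[X] < 1? YES.
Since E[X] < 1, there exists a 2-coloring of K_{95} with no monochromatic K_10; hence R(10, 10) > 95.

E[X] = 10104934117421/17592186044416 ≈ 0.57440; E[X] < 1, so R(10, 10) > 95.


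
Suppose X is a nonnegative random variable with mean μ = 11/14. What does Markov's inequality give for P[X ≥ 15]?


μ = E[X] = 11/14, a = 15.
Markov: P[X ≥ 15] ≤ μ/a = (11/14)/15 = 11/210.
Numerically: ≈ 0.052381.
(Since a = 15 > μ = 0.785714, the bound 11/210 is < 1 and informative.)

P[X ≥ 15] ≤ 11/210 ≈ 0.052381.


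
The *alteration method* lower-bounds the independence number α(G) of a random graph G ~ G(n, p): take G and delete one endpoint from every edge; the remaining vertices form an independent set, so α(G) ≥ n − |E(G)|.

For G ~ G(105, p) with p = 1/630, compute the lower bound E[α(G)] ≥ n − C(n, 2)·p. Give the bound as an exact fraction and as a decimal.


E[|E(G)|] = C(105, 2)·p = 5460 · (1/630) = 26/3.
E[α(G)] ≥ n − E[|E(G)|] = 105 − 26/3 = 289/3.
Numerically: ≈ 96.3333.
(This is only a lower bound; the true E[α(G)] may be larger.)

E[α(G)] ≥ 289/3 ≈ 96.3333.


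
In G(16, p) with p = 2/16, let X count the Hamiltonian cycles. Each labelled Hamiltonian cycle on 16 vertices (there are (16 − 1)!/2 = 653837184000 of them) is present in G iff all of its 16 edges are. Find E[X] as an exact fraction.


K_16 has (16 − 1)!/2 = 653837184000 labelled Hamiltonian cycles.
For each such Hamiltonian cycle H, let X_H = 1 if all 16 edges of H are present in G. Then P[X_H = 1] = p^{16} = (1/8)^{16} = 1/281474976710656.
Summing the indicators: E[X] = Σ_H E[X_H] = 653837184000 · p^{16} = 653837184000 · 1/281474976710656 = 638512875/274877906944.
Numerically: E[X] ≈ 0.0023229.

E[X] = 653837184000 · (1/8)^{16} = 638512875/274877906944 ≈ 0.0023229.


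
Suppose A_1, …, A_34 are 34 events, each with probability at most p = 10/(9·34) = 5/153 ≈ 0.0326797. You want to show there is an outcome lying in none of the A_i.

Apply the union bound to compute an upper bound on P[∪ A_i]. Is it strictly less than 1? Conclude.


Union bound: P[∪_{i=1}^{34} A_i] ≤ Σ_i P[A_i] ≤ 34·p = 34·(5/153) = 10/9.
Numerically: 10/9 ≈ 1.1111111.
Is 10/9 < 1? NO.
Since the bound 10/9 is ≥ 1, the union bound is uninformative here; it does NOT by itself certify existence.

34·p = 10/9 ≈ 1.1111111; existence NOT certified by the union bound.


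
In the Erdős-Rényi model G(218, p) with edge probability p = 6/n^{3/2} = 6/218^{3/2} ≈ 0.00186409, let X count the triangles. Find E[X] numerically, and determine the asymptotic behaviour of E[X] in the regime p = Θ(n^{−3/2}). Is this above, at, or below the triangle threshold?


Number of potential triangles: C(218, 3) = 1703016.
Each occurs with probability p³ ≈ (0.00186409)³ ≈ 6.47738230e-09.
By linearity: E[X] = C(218, 3)·p³ ≈ 1703016 · 6.47738230e-09 ≈ 0.011031.
Since α = 3/2 > 1, p = c/n^{3/2} = o(1/n) is below the triangle threshold p ~ 1/n. Asymptotically E[X] ~ (c³/6)·n^{3(1−α)} = (6³/6)·n^{-1.5} → 0, so by Markov's inequality G has no triangles w.h.p.

E[X] ≈ 0.011031; in regime p = Θ(1/n^{3/2}) E[X] tends to 0 (below the triangle threshold p ~ 1/n).


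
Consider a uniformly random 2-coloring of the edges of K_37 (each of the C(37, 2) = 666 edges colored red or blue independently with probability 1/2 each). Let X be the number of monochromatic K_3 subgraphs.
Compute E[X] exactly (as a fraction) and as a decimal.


Let X = Σ_S X_S over the C(37, 3) = 7770 subsets S of size 3, where X_S = 1 if the K_3 on S is monochromatic.
For a fixed S, the K_3 on S has C(3, 2) = 3 edges. P[all 3 edges red] = (1/2)^3, and likewise for blue, so P[monochromatic] = 2·(1/2)^3 = 2^{1 − 3} = 1/4.
By linearity: E[X] = C(37, 3) · 2^{1 − 3} = 7770 · 1/4 = 3885/2.
Numerically: E[X] ≈ 1942.5000.

E[X] = C(37,3)·2^(1−C(3,2)) = 3885/2 ≈ 1942.5000.


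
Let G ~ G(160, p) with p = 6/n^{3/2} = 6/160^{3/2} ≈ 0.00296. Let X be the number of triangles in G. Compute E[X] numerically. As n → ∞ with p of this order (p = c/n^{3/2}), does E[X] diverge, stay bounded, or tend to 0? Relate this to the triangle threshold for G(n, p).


Number of potential triangles: C(160, 3) = 669920.
Each occurs with probability p³ ≈ (0.00296)³ ≈ 2.60564e-08.
By linearity: E[X] = C(160, 3)·p³ ≈ 669920 · 2.60564e-08 ≈ 0.017.
Since α = 3/2 > 1, p = c/n^{3/2} = o(1/n) is below the triangle threshold p ~ 1/n. Asymptotically E[X] ~ (c³/6)·n^{3(1−α)} = (6³/6)·n^{-1.5} → 0, so by Markov's inequality G has no triangles w.h.p.

E[X] ≈ 0.017; in regime p = Θ(1/n^{3/2}) E[X] tends to 0 (below the triangle threshold p ~ 1/n).


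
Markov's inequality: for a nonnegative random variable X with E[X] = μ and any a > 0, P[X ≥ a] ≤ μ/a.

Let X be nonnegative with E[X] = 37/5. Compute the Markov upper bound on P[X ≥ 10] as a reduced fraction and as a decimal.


μ = E[X] = 37/5, a = 10.
Markov: P[X ≥ 10] ≤ μ/a = (37/5)/10 = 37/50.
Numerically: ≈ 0.740000.
(Since a = 10 > μ = 7.400000, the bound 37/50 is < 1 and informative.)

P[X ≥ 10] ≤ 37/50 ≈ 0.740000.


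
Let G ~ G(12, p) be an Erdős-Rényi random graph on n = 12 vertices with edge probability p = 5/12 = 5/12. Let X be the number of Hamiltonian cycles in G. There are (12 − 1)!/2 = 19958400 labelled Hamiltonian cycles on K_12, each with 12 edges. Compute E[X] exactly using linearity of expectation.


K_12 has (12 − 1)!/2 = 19958400 labelled Hamiltonian cycles.
For each such Hamiltonian cycle H, let X_H = 1 if all 12 edges of H are present in G. Then P[X_H = 1] = p^{12} = (5/12)^{12} = 244140625/8916100448256.
By linearity of expectation: E[X] = Σ_H E[X_H] = 19958400 · p^{12} = 19958400 · 244140625/8916100448256 = 469970703125/859963392.
Numerically: E[X] ≈ 546.501.

E[X] = 19958400 · (5/12)^{12} = 469970703125/859963392 ≈ 546.501.


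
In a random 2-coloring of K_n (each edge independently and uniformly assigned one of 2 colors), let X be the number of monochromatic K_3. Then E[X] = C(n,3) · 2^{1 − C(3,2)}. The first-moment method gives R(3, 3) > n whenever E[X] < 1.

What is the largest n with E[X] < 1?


We need C(n, 3) · 2^{1 − 3} < 1, i.e. C(n, 3) < 2^{3 − 1} = 4.
Check values of n near the boundary:
  n = 3: C(3, 3) = 1; 1 < 4? YES
  n = 4: C(4, 3) = 4; 4 < 4? NO
  n = 5: C(5, 3) = 10; 10 < 4? NO
  n = 6: C(6, 3) = 20; 20 < 4? NO
The largest n with C(n, 3) < 4 is n = 3 (where E[X] = 1/4 ≈ 0.2500000). Hence R(3, 3) > 3, i.e. R(3, 3) ≥ 4.

Largest n = 3; hence R(3, 3) > 3.


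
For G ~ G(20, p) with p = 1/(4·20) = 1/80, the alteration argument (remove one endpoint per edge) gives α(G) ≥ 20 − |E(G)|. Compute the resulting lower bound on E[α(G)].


E[|E(G)|] = C(20, 2)·p = 190 · (1/80) = 19/8.
E[α(G)] ≥ n − E[|E(G)|] = 20 − 19/8 = 141/8.
Numerically: ≈ 17.625000.
(This is only a lower bound; the true E[α(G)] may be larger.)

E[α(G)] ≥ 141/8 ≈ 17.625000.


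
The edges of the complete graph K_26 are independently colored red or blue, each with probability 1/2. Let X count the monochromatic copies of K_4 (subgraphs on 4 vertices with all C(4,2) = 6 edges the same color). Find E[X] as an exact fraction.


Let X = Σ_S X_S over the C(26, 4) = 14950 subsets S of size 4, where X_S = 1 if the K_4 on S is monochromatic.
For a fixed S, the K_4 on S has C(4, 2) = 6 edges. P[all 6 edges red] = (1/2)^6, and likewise for blue, so P[monochromatic] = 2·(1/2)^6 = 2^{1 − 6} = 1/32.
By linearity: E[X] = C(26, 4) · 2^{1 − 6} = 14950 · 1/32 = 7475/16.
Numerically: E[X] ≈ 467.18750.

E[X] = C(26,4)·2^(1−C(4,2)) = 7475/16 ≈ 467.18750.


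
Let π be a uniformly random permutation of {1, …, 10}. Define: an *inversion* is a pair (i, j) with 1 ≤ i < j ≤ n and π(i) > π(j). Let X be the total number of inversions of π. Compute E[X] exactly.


Write X = Σ X_I over the C(10, 2) = 45 pairs i < j, with X_I the indicator of one inversion.
There are 45 indicators.
For each fixed pair i < j, the values π(i) and π(j) are two distinct elements of {1, …, 10} in uniformly random order; by symmetry P[π(i) > π(j)] = 1/2.
By linearity: E[X] = 45 · (1/2) = C(10, 2) · (1/2) = 45/2 = 45/2 ≈ 22.50000.

E[X] = 45/2 = 22.50000.


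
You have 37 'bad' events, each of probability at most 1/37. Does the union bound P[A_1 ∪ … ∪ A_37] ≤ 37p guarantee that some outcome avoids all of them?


Union bound: P[∪_{i=1}^{37} A_i] ≤ Σ_i P[A_i] ≤ 37·p = 37·(1/37) = 1.
Numerically: 1 ≈ 1.00000.
Is 1 < 1? NO.
Since the bound 1 is ≥ 1, the union bound is uninformative here; it does NOT by itself certify existence.

37·p = 1 ≈ 1.00000; existence NOT certified by the union bound.


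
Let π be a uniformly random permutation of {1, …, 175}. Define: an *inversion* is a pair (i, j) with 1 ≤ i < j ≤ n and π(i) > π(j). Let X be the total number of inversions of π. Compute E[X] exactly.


Write X = Σ X_I over the C(175, 2) = 15225 pairs i < j, with X_I the indicator of one inversion.
There are 15225 indicators.
For each fixed pair i < j, the values π(i) and π(j) are two distinct elements of {1, …, 175} in uniformly random order; by symmetry P[π(i) > π(j)] = 1/2.
By linearity: E[X] = 15225 · (1/2) = C(175, 2) · (1/2) = 15225/2 = 15225/2 ≈ 7612.500.

E[X] = 15225/2 = 7612.500.


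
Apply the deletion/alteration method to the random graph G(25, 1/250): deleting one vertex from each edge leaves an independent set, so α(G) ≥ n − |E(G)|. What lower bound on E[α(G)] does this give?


E[|E(G)|] = C(25, 2)·p = 300 · (1/250) = 6/5.
E[α(G)] ≥ n − E[|E(G)|] = 25 − 6/5 = 119/5.
Numerically: ≈ 23.80000.
(This is only a lower bound; the true E[α(G)] may be larger.)

E[α(G)] ≥ 119/5 ≈ 23.80000.


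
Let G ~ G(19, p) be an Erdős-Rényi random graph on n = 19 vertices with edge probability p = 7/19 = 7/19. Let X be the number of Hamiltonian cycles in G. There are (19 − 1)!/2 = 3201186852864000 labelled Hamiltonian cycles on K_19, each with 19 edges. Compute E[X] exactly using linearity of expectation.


K_19 has (19 − 1)!/2 = 3201186852864000 labelled Hamiltonian cycles.
For each such Hamiltonian cycle H, let X_H = 1 if all 19 edges of H are present in G. Then P[X_H = 1] = p^{19} = (7/19)^{19} = 11398895185373143/1978419655660313589123979.
By linearity: E[X] = Σ_H E[X_H] = 3201186852864000 · p^{19} = 3201186852864000 · 11398895185373143/1978419655660313589123979 = 36489993404591253525678231552000/1978419655660313589123979.
Numerically: E[X] ≈ 1.8444e+07.

E[X] = 3201186852864000 · (7/19)^{19} = 36489993404591253525678231552000/1978419655660313589123979 ≈ 1.8444e+07.


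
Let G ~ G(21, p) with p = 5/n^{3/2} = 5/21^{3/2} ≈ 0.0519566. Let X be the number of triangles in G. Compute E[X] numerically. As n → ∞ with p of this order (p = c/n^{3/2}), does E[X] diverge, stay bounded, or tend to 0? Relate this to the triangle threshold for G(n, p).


Number of potential triangles: C(21, 3) = 1330.
Each occurs with probability p³ ≈ (0.0519566)³ ≈ 1.40256561e-04.
By linearity: E[X] = C(21, 3)·p³ ≈ 1330 · 1.40256561e-04 ≈ 0.186541.
Since α = 3/2 > 1, p = c/n^{3/2} = o(1/n) is below the triangle threshold p ~ 1/n. Asymptotically E[X] ~ (c³/6)·n^{3(1−α)} = (5³/6)·n^{-1.5} → 0, so by Markov's inequality G has no triangles w.h.p.

E[X] ≈ 0.186541; in regime p = Θ(1/n^{3/2}) E[X] tends to 0 (below the triangle threshold p ~ 1/n).


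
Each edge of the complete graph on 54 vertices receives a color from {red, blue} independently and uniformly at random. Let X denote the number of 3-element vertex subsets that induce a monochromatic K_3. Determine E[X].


Let X = Σ_S X_S over the C(54, 3) = 24804 subsets S of size 3, where X_S = 1 if the K_3 on S is monochromatic.
For a fixed S, the K_3 on S has C(3, 2) = 3 edges. P[all 3 edges red] = (1/2)^3, and likewise for blue, so P[monochromatic] = 2·(1/2)^3 = 2^{1 − 3} = 1/4.
By linearity of expectation: E[X] = C(54, 3) · 2^{1 − 3} = 24804 · 1/4 = 6201.
Numerically: E[X] ≈ 6201.000.

E[X] = C(54,3)·2^(1−C(3,2)) = 6201 ≈ 6201.000.


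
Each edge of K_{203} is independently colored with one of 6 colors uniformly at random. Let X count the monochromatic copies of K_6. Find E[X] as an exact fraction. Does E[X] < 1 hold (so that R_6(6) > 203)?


E[X] = C(203, 6) · 6^{1 − 15} = 90210944670 · 6^{−14} = 90210944670/78364164096.
As a reduced fraction: E[X] = 15035157445/13060694016 ≈ 1.1512.
Is E[X] < 1? NO.
Since E[X] ≥ 1, the first-moment bound is inconclusive at n = 203; it does NOT by itself certify R_6(6) > 203.

E[X] = 15035157445/13060694016 ≈ 1.1512; E[X] ≥ 1; first-moment method inconclusive here.


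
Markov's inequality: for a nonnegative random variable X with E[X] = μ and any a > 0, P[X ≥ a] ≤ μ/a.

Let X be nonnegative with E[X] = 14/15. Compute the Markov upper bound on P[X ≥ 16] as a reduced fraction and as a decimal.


μ = E[X] = 14/15, a = 16.
Markov: P[X ≥ 16] ≤ μ/a = (14/15)/16 = 7/120.
Numerically: ≈ 0.0583.
(Since a = 16 > μ = 0.9333, the bound 7/120 is < 1 and informative.)

P[X ≥ 16] ≤ 7/120 ≈ 0.0583.


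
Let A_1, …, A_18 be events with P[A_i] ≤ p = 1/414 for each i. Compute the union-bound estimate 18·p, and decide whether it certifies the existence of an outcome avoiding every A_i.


Union bound: P[∪_{i=1}^{18} A_i] ≤ Σ_i P[A_i] ≤ 18·p = 18·(1/414) = 1/23.
Numerically: 1/23 ≈ 0.043478.
Is 1/23 < 1? YES.
Since P[∪ A_i] ≤ 1/23 < 1, the complement has P[∩ A_i^c] ≥ 1 − 1/23 = 22/23 > 0, so some outcome avoids every A_i.

18·p = 1/23 ≈ 0.043478; existence CERTIFIED by the union bound.


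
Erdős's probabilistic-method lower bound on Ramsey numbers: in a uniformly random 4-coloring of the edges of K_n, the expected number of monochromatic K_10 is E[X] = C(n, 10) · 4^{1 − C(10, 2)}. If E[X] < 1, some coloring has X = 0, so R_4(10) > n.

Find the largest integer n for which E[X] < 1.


We need C(n, 10) · 4^{1 − 45} < 1, i.e. C(n, 10) < 4^{45 − 1} = 309485009821345068724781056.
Check values of n near the boundary:
  n = 2019: C(2019, 10) = 303322949179835278009229628; 303322949179835278009229628 < 309485009821345068724781056? YES
  n = 2020: C(2020, 10) = 304832018578739931133653656; 304832018578739931133653656 < 309485009821345068724781056? YES
  n = 2021: C(2021, 10) = 306347841644770462864800616; 306347841644770462864800616 < 309485009821345068724781056? YES
  n = 2022: C(2022, 10) = 307870445231474093395937796; 307870445231474093395937796 < 309485009821345068724781056? YES
  n = 2023: C(2023, 10) = 309399856285778485315440716; 309399856285778485315440716 < 309485009821345068724781056? YES
  n = 2024: C(2024, 10) = 310936101848269937576192656; 310936101848269937576192656 < 309485009821345068724781056? NO
  n = 2025: C(2025, 10) = 312479209053472269772600560; 312479209053472269772600560 < 309485009821345068724781056? NO
The largest n with C(n, 10) < 309485009821345068724781056 is n = 2023 (where E[X] = 77349964071444621328860179/77371252455336267181195264 ≈ 0.9997249). Hence R_4(10) > 2023, i.e. R_4(10) ≥ 2024.

Largest n = 2023; hence R_4(10) > 2023.


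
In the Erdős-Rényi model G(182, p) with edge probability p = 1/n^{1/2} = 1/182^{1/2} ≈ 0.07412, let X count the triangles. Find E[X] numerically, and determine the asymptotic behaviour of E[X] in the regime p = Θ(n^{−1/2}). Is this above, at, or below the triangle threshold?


Number of potential triangles: C(182, 3) = 988260.
Each occurs with probability p³ ≈ (0.07412)³ ≈ 4.072798e-04.
By linearity: E[X] = C(182, 3)·p³ ≈ 988260 · 4.072798e-04 ≈ 402.4984.
Since α = 1/2 < 1, p = c/n^{1/2} ≫ 1/n is above the triangle threshold p ~ 1/n. Asymptotically E[X] ~ (c³/6)·n^{3(1−α)} = (1³/6)·n^{1.5} → ∞; triangles are abundant w.h.p.

E[X] ≈ 402.4984; in regime p = Θ(1/n^{1/2}) E[X] diverges (above the triangle threshold p ~ 1/n).


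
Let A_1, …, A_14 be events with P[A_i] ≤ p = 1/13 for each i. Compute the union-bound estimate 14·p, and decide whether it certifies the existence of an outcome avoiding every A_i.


Union bound: P[∪_{i=1}^{14} A_i] ≤ Σ_i P[A_i] ≤ 14·p = 14·(1/13) = 14/13.
Numerically: 14/13 ≈ 1.0769.
Is 14/13 < 1? NO.
Since the bound 14/13 is ≥ 1, the union bound is uninformative here; it does NOT by itself certify existence.

14·p = 14/13 ≈ 1.0769; existence NOT certified by the union bound.


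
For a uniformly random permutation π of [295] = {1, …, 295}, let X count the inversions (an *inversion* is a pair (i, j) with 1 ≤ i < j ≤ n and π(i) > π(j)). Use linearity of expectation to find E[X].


Write X = Σ X_I over the C(295, 2) = 43365 pairs i < j, with X_I the indicator of one inversion.
There are 43365 indicators.
For each fixed pair i < j, the values π(i) and π(j) are two distinct elements of {1, …, 295} in uniformly random order; by symmetry P[π(i) > π(j)] = 1/2.
By linearity: E[X] = 43365 · (1/2) = C(295, 2) · (1/2) = 43365/2 = 43365/2 ≈ 21682.50000.

E[X] = 43365/2 = 21682.50000.


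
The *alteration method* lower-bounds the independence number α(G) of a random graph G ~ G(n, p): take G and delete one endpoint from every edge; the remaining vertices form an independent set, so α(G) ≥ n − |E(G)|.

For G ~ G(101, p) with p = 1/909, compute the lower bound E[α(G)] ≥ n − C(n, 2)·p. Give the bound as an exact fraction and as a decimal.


E[|E(G)|] = C(101, 2)·p = 5050 · (1/909) = 50/9.
E[α(G)] ≥ n − E[|E(G)|] = 101 − 50/9 = 859/9.
Numerically: ≈ 95.44444.
(This is only a lower bound; the true E[α(G)] may be larger.)

E[α(G)] ≥ 859/9 ≈ 95.44444.


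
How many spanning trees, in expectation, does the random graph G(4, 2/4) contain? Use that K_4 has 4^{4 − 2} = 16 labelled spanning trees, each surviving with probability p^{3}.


K_4 has 4^{4 − 2} = 16 labelled spanning trees.
For each such spanning tree H, let X_H = 1 if all 3 edges of H are present in G. Then P[X_H = 1] = p^{3} = (1/2)^{3} = 1/8.
By linearity of expectation: E[X] = Σ_H E[X_H] = 16 · p^{3} = 16 · 1/8 = 2.
Numerically: E[X] ≈ 2.

E[X] = 16 · (1/2)^{3} = 2 ≈ 2.


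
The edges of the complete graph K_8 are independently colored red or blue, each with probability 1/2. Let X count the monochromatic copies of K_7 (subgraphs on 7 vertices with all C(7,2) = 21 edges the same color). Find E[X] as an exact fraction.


Let X = Σ_S X_S over the C(8, 7) = 8 subsets S of size 7, where X_S = 1 if the K_7 on S is monochromatic.
For a fixed S, the K_7 on S has C(7, 2) = 21 edges. P[all 21 edges red] = (1/2)^21, and likewise for blue, so P[monochromatic] = 2·(1/2)^21 = 2^{1 − 21} = 1/1048576.
By linearity of expectation: E[X] = C(8, 7) · 2^{1 − 21} = 8 · 1/1048576 = 1/131072.
Numerically: E[X] ≈ 0.0000.

E[X] = C(8,7)·2^(1−C(7,2)) = 1/131072 ≈ 0.0000.


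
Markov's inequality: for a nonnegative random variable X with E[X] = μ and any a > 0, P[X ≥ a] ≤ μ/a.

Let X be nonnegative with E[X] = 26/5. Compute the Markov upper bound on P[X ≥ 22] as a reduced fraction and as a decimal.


μ = E[X] = 26/5, a = 22.
Markov: P[X ≥ 22] ≤ μ/a = (26/5)/22 = 13/55.
Numerically: ≈ 0.2364.
(Since a = 22 > μ = 5.2000, the bound 13/55 is < 1 and informative.)

P[X ≥ 22] ≤ 13/55 ≈ 0.2364.


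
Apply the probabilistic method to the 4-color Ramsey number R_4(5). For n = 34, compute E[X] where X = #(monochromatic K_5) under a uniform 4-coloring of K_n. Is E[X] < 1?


E[X] = C(34, 5) · 4^{1 − 10} = 278256 · 4^{−9} = 278256/262144.
As a reduced fraction: E[X] = 17391/16384 ≈ 1.0614624.
Is E[X] < 1? NO.
Since E[X] ≥ 1, the first-moment bound is inconclusive at n = 34; it does NOT by itself certify R_4(5) > 34.

E[X] = 17391/16384 ≈ 1.0614624; E[X] ≥ 1; first-moment method inconclusive here.


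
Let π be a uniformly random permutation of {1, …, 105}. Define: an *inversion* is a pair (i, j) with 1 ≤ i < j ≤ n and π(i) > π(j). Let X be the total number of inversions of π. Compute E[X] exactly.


Write X = Σ X_I over the C(105, 2) = 5460 pairs i < j, with X_I the indicator of one inversion.
There are 5460 indicators.
For each fixed pair i < j, the values π(i) and π(j) are two distinct elements of {1, …, 105} in uniformly random order; by symmetry P[π(i) > π(j)] = 1/2.
By linearity: E[X] = 5460 · (1/2) = C(105, 2) · (1/2) = 5460/2 = 2730 ≈ 2730.0000.

E[X] = 2730 = 2730.0000.


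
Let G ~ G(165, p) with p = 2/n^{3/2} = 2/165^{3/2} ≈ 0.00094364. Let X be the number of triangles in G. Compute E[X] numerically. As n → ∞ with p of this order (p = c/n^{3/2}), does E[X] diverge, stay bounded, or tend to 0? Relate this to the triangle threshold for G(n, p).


Number of potential triangles: C(165, 3) = 735130.
Each occurs with probability p³ ≈ (0.00094364)³ ≈ 8.4025719e-10.
By linearity: E[X] = C(165, 3)·p³ ≈ 735130 · 8.4025719e-10 ≈ 0.00062.
Since α = 3/2 > 1, p = c/n^{3/2} = o(1/n) is below the triangle threshold p ~ 1/n. Asymptotically E[X] ~ (c³/6)·n^{3(1−α)} = (2³/6)·n^{-1.5} → 0, so by Markov's inequality G has no triangles w.h.p.

E[X] ≈ 0.00062; in regime p = Θ(1/n^{3/2}) E[X] tends to 0 (below the triangle threshold p ~ 1/n).


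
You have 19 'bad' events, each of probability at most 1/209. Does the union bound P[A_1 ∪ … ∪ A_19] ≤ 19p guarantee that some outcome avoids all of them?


Union bound: P[∪_{i=1}^{19} A_i] ≤ Σ_i P[A_i] ≤ 19·p = 19·(1/209) = 1/11.
Numerically: 1/11 ≈ 0.0909091.
Is 1/11 < 1? YES.
Since P[∪ A_i] ≤ 1/11 < 1, the complement has P[∩ A_i^c] ≥ 1 − 1/11 = 10/11 > 0, so some outcome avoids every A_i.

19·p = 1/11 ≈ 0.0909091; existence CERTIFIED by the union bound.


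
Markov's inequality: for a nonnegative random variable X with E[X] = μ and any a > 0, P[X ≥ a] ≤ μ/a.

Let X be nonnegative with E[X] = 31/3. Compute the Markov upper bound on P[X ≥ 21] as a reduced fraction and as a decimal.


μ = E[X] = 31/3, a = 21.
Markov: P[X ≥ 21] ≤ μ/a = (31/3)/21 = 31/63.
Numerically: ≈ 0.492063.
(Since a = 21 > μ = 10.333333, the bound 31/63 is < 1 and informative.)

P[X ≥ 21] ≤ 31/63 ≈ 0.492063.


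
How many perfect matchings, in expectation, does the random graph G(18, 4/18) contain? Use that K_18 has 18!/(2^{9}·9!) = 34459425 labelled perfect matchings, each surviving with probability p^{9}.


K_18 has 18!/(2^{9}·9!) = 34459425 labelled perfect matchings.
For each such perfect matching H, let X_H = 1 if all 9 edges of H are present in G. Then P[X_H = 1] = p^{9} = (2/9)^{9} = 512/387420489.
Summing the indicators: E[X] = Σ_H E[X_H] = 34459425 · p^{9} = 34459425 · 512/387420489 = 217817600/4782969.
Numerically: E[X] ≈ 45.54.

E[X] = 34459425 · (2/9)^{9} = 217817600/4782969 ≈ 45.54.


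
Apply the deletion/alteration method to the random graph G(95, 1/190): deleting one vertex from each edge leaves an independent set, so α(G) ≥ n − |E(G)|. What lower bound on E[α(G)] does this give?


E[|E(G)|] = C(95, 2)·p = 4465 · (1/190) = 47/2.
E[α(G)] ≥ n − E[|E(G)|] = 95 − 47/2 = 143/2.
Numerically: ≈ 71.5000.
(This is only a lower bound; the true E[α(G)] may be larger.)

E[α(G)] ≥ 143/2 ≈ 71.5000.


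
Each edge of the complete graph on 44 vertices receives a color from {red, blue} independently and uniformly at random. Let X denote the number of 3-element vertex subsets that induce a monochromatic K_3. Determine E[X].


Let X = Σ_S X_S over the C(44, 3) = 13244 subsets S of size 3, where X_S = 1 if the K_3 on S is monochromatic.
For a fixed S, the K_3 on S has C(3, 2) = 3 edges. P[all 3 edges red] = (1/2)^3, and likewise for blue, so P[monochromatic] = 2·(1/2)^3 = 2^{1 − 3} = 1/4.
By linearity: E[X] = C(44, 3) · 2^{1 − 3} = 13244 · 1/4 = 3311.
Numerically: E[X] ≈ 3311.000000.

E[X] = C(44,3)·2^(1−C(3,2)) = 3311 ≈ 3311.000000.


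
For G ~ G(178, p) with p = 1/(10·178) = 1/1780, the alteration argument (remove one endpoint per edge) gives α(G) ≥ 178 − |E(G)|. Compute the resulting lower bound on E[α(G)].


E[|E(G)|] = C(178, 2)·p = 15753 · (1/1780) = 177/20.
E[α(G)] ≥ n − E[|E(G)|] = 178 − 177/20 = 3383/20.
Numerically: ≈ 169.1500.
(This is only a lower bound; the true E[α(G)] may be larger.)

E[α(G)] ≥ 3383/20 ≈ 169.1500.


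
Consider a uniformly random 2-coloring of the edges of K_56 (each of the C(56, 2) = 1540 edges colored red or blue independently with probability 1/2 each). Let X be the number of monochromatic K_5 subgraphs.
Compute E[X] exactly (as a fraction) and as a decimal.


Let X = Σ_S X_S over the C(56, 5) = 3819816 subsets S of size 5, where X_S = 1 if the K_5 on S is monochromatic.
For a fixed S, the K_5 on S has C(5, 2) = 10 edges. P[all 10 edges red] = (1/2)^10, and likewise for blue, so P[monochromatic] = 2·(1/2)^10 = 2^{1 − 10} = 1/512.
Summing: E[X] = C(56, 5) · 2^{1 − 10} = 3819816 · 1/512 = 477477/64.
Numerically: E[X] ≈ 7460.578.

E[X] = C(56,5)·2^(1−C(5,2)) = 477477/64 ≈ 7460.578.


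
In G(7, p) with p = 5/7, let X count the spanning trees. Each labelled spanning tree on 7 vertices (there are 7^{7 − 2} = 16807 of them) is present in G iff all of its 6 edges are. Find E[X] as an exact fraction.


K_7 has 7^{7 − 2} = 16807 labelled spanning trees.
For each such spanning tree H, let X_H = 1 if all 6 edges of H are present in G. Then P[X_H = 1] = p^{6} = (5/7)^{6} = 15625/117649.
By linearity: E[X] = Σ_H E[X_H] = 16807 · p^{6} = 16807 · 15625/117649 = 15625/7.
Numerically: E[X] ≈ 2.23e+03.

E[X] = 16807 · (5/7)^{6} = 15625/7 ≈ 2.23e+03.


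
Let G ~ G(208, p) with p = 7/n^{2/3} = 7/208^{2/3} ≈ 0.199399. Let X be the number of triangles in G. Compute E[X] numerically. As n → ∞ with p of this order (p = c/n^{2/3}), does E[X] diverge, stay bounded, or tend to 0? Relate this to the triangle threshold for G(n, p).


Number of potential triangles: C(208, 3) = 1478256.
Each occurs with probability p³ ≈ (0.199399)³ ≈ 7.92806953e-03.
By linearity: E[X] = C(208, 3)·p³ ≈ 1478256 · 7.92806953e-03 ≈ 11719.716346.
Since α = 2/3 < 1, p = c/n^{2/3} ≫ 1/n is above the triangle threshold p ~ 1/n. Asymptotically E[X] ~ (c³/6)·n^{3(1−α)} = (7³/6)·n^{1} → ∞; triangles are abundant w.h.p.

E[X] ≈ 11719.716346; in regime p = Θ(1/n^{2/3}) E[X] diverges (above the triangle threshold p ~ 1/n).


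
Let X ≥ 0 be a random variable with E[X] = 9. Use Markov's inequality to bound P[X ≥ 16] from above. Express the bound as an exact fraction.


μ = E[X] = 9, a = 16.
Markov: P[X ≥ 16] ≤ μ/a = (9)/16 = 9/16.
Numerically: ≈ 0.562500.
(Since a = 16 > μ = 9.000000, the bound 9/16 is < 1 and informative.)

P[X ≥ 16] ≤ 9/16 ≈ 0.562500.


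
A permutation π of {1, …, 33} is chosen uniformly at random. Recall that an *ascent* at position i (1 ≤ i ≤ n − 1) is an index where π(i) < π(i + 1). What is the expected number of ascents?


Write X = Σ X_I over i = 1, …, 32, with X_I the indicator of one ascent.
There are 32 indicators.
For each fixed i, the pair (π(i), π(i+1)) is a uniformly random ordered pair of distinct values from {1, …, 33}; by symmetry P[π(i) < π(i+1)] = 1/2.
By linearity: E[X] = 32 · (1/2) = (33 − 1) · (1/2) = 16 ≈ 16.000.

E[X] = 16 = 16.000.


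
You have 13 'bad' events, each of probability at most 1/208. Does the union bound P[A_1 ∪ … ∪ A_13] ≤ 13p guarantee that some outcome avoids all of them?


Union bound: P[∪_{i=1}^{13} A_i] ≤ Σ_i P[A_i] ≤ 13·p = 13·(1/208) = 1/16.
Numerically: 1/16 ≈ 0.062500.
Is 1/16 < 1? YES.
Since P[∪ A_i] ≤ 1/16 < 1, the complement has P[∩ A_i^c] ≥ 1 − 1/16 = 15/16 > 0, so some outcome avoids every A_i.

13·p = 1/16 ≈ 0.062500; existence CERTIFIED by the union bound.


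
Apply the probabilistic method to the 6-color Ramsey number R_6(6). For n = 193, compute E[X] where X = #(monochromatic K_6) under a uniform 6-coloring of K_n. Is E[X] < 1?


E[X] = C(193, 6) · 6^{1 − 15} = 66364016544 · 6^{−14} = 66364016544/78364164096.
As a reduced fraction: E[X] = 230430613/272097792 ≈ 0.846867.
Is E[X] < 1? YES.
Since E[X] < 1, there exists a 6-coloring of K_{193} with no monochromatic K_6; hence R_6(6) > 193.

E[X] = 230430613/272097792 ≈ 0.846867; E[X] < 1, so R_6(6) > 193.


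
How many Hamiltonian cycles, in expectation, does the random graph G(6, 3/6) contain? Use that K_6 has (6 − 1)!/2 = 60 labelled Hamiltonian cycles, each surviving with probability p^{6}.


K_6 has (6 − 1)!/2 = 60 labelled Hamiltonian cycles.
For each such Hamiltonian cycle H, let X_H = 1 if all 6 edges of H are present in G. Then P[X_H = 1] = p^{6} = (1/2)^{6} = 1/64.
Summing the indicators: E[X] = Σ_H E[X_H] = 60 · p^{6} = 60 · 1/64 = 15/16.
Numerically: E[X] ≈ 0.938.

E[X] = 60 · (1/2)^{6} = 15/16 ≈ 0.938.


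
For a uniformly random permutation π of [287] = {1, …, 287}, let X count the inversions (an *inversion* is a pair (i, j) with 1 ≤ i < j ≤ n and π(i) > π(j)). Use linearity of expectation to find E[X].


Write X = Σ X_I over the C(287, 2) = 41041 pairs i < j, with X_I the indicator of one inversion.
There are 41041 indicators.
For each fixed pair i < j, the values π(i) and π(j) are two distinct elements of {1, …, 287} in uniformly random order; by symmetry P[π(i) > π(j)] = 1/2.
By linearity: E[X] = 41041 · (1/2) = C(287, 2) · (1/2) = 41041/2 = 41041/2 ≈ 20520.500.

E[X] = 41041/2 = 20520.500.


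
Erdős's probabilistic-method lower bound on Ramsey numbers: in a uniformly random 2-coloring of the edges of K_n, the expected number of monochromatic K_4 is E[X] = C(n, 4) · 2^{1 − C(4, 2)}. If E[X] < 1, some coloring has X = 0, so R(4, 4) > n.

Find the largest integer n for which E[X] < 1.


We need C(n, 4) · 2^{1 − 6} < 1, i.e. C(n, 4) < 2^{6 − 1} = 32.
Check values of n near the boundary:
  n = 4: C(4, 4) = 1; 1 < 32? YES
  n = 5: C(5, 4) = 5; 5 < 32? YES
  n = 6: C(6, 4) = 15; 15 < 32? YES
  n = 7: C(7, 4) = 35; 35 < 32? NO
The largest n with C(n, 4) < 32 is n = 6 (where E[X] = 15/32 ≈ 0.469). Hence R(4, 4) > 6, i.e. R(4, 4) ≥ 7.

Largest n = 6; hence R(4, 4) > 6.


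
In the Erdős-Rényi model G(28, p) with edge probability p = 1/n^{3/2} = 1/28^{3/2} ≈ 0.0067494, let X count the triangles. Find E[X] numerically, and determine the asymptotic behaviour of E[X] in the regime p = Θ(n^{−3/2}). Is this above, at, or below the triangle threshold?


Number of potential triangles: C(28, 3) = 3276.
Each occurs with probability p³ ≈ (0.0067494)³ ≈ 3.0746017e-07.
By linearity: E[X] = C(28, 3)·p³ ≈ 3276 · 3.0746017e-07 ≈ 0.00101.
Since α = 3/2 > 1, p = c/n^{3/2} = o(1/n) is below the triangle threshold p ~ 1/n. Asymptotically E[X] ~ (c³/6)·n^{3(1−α)} = (1³/6)·n^{-1.5} → 0, so by Markov's inequality G has no triangles w.h.p.

E[X] ≈ 0.00101; in regime p = Θ(1/n^{3/2}) E[X] tends to 0 (below the triangle threshold p ~ 1/n).


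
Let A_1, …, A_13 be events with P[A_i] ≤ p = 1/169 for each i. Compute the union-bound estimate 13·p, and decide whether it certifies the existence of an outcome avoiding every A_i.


Union bound: P[∪_{i=1}^{13} A_i] ≤ Σ_i P[A_i] ≤ 13·p = 13·(1/169) = 1/13.
Numerically: 1/13 ≈ 0.0769231.
Is 1/13 < 1? YES.
Since P[∪ A_i] ≤ 1/13 < 1, the complement has P[∩ A_i^c] ≥ 1 − 1/13 = 12/13 > 0, so some outcome avoids every A_i.

13·p = 1/13 ≈ 0.0769231; existence CERTIFIED by the union bound.


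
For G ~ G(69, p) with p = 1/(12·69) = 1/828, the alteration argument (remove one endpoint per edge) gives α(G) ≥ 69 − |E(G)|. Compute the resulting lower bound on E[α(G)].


E[|E(G)|] = C(69, 2)·p = 2346 · (1/828) = 17/6.
E[α(G)] ≥ n − E[|E(G)|] = 69 − 17/6 = 397/6.
Numerically: ≈ 66.166667.
(This is only a lower bound; the true E[α(G)] may be larger.)

E[α(G)] ≥ 397/6 ≈ 66.166667.


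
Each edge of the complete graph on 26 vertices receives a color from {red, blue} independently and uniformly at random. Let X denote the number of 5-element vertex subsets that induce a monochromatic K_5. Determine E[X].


Let X = Σ_S X_S over the C(26, 5) = 65780 subsets S of size 5, where X_S = 1 if the K_5 on S is monochromatic.
For a fixed S, the K_5 on S has C(5, 2) = 10 edges. P[all 10 edges red] = (1/2)^10, and likewise for blue, so P[monochromatic] = 2·(1/2)^10 = 2^{1 − 10} = 1/512.
Summing: E[X] = C(26, 5) · 2^{1 − 10} = 65780 · 1/512 = 16445/128.
Numerically: E[X] ≈ 128.4766.

E[X] = C(26,5)·2^(1−C(5,2)) = 16445/128 ≈ 128.4766.


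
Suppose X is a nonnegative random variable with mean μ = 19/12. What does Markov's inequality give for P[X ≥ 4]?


μ = E[X] = 19/12, a = 4.
Markov: P[X ≥ 4] ≤ μ/a = (19/12)/4 = 19/48.
Numerically: ≈ 0.3958.
(Since a = 4 > μ = 1.5833, the bound 19/48 is < 1 and informative.)

P[X ≥ 4] ≤ 19/48 ≈ 0.3958.


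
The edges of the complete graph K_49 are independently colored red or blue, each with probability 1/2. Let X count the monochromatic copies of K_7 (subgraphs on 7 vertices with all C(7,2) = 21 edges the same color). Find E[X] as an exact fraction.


Let X = Σ_S X_S over the C(49, 7) = 85900584 subsets S of size 7, where X_S = 1 if the K_7 on S is monochromatic.
For a fixed S, the K_7 on S has C(7, 2) = 21 edges. P[all 21 edges red] = (1/2)^21, and likewise for blue, so P[monochromatic] = 2·(1/2)^21 = 2^{1 − 21} = 1/1048576.
By linearity of expectation: E[X] = C(49, 7) · 2^{1 − 21} = 85900584 · 1/1048576 = 10737573/131072.
Numerically: E[X] ≈ 81.92118.

E[X] = C(49,7)·2^(1−C(7,2)) = 10737573/131072 ≈ 81.92118.


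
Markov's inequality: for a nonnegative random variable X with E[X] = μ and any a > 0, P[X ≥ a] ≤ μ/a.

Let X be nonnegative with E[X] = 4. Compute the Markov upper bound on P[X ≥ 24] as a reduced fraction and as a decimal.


μ = E[X] = 4, a = 24.
Markov: P[X ≥ 24] ≤ μ/a = (4)/24 = 1/6.
Numerically: ≈ 0.16667.
(Since a = 24 > μ = 4.00000, the bound 1/6 is < 1 and informative.)

P[X ≥ 24] ≤ 1/6 ≈ 0.16667.


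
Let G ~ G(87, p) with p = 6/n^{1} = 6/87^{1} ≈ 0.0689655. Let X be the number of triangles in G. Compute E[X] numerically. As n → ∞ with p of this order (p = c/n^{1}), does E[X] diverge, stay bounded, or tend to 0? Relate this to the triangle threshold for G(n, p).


Number of potential triangles: C(87, 3) = 105995.
Each occurs with probability p³ ≈ (0.0689655)³ ≈ 3.28016729e-04.
By linearity: E[X] = C(87, 3)·p³ ≈ 105995 · 3.28016729e-04 ≈ 34.768133.
Here α = 1, so p = 6/n is exactly at the triangle threshold p ~ 1/n. Asymptotically E[X] → c³/6 = 6³/6 = 36 ≈ 36.000000, a bounded constant. In this regime the triangle count is asymptotically Poisson(c³/6).

E[X] ≈ 34.768133; in regime p = Θ(1/n^{1}) E[X] stays bounded (at the triangle threshold p ~ 1/n).


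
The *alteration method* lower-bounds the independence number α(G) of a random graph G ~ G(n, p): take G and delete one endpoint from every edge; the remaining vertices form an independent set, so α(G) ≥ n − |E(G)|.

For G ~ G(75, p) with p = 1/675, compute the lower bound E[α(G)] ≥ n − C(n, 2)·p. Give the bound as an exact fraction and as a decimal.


E[|E(G)|] = C(75, 2)·p = 2775 · (1/675) = 37/9.
E[α(G)] ≥ n − E[|E(G)|] = 75 − 37/9 = 638/9.
Numerically: ≈ 70.888889.
(This is only a lower bound; the true E[α(G)] may be larger.)

E[α(G)] ≥ 638/9 ≈ 70.888889.


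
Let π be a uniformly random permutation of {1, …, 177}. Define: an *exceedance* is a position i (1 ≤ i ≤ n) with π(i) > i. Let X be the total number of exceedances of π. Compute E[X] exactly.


Write X = Σ_{i=1}^{177} X_i, where X_i = 1_{π(i) > i}.
For each fixed i, π(i) is uniform over {1, …, 177} (marginal of a uniform permutation), so P[π(i) > i] = (n − i)/n. Summing: Σ_{i=1}^{177} (n − i)/n = (0 + 1 + … + 176)/177 = 177(177 − 1)/(2·177) = (177 − 1)/2.
Hence E[X] = Σ_{i=1}^{177} (177 − i)/177 = 88 ≈ 88.000.

E[X] = 88 = 88.000.


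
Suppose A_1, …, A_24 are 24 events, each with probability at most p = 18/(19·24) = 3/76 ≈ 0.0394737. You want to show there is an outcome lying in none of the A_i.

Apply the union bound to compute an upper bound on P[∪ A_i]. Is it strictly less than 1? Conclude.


Union bound: P[∪_{i=1}^{24} A_i] ≤ Σ_i P[A_i] ≤ 24·p = 24·(3/76) = 18/19.
Numerically: 18/19 ≈ 0.9473684.
Is 18/19 < 1? YES.
Since P[∪ A_i] ≤ 18/19 < 1, the complement has P[∩ A_i^c] ≥ 1 − 18/19 = 1/19 > 0, so some outcome avoids every A_i.

24·p = 18/19 ≈ 0.9473684; existence CERTIFIED by the union bound.


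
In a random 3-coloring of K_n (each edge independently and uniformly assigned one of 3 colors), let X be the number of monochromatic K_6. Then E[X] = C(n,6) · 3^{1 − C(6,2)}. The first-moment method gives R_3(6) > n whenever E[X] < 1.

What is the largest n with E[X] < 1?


We need C(n, 6) · 3^{1 − 15} < 1, i.e. C(n, 6) < 3^{15 − 1} = 4782969.
Check values of n near the boundary:
  n = 35: C(35, 6) = 1623160; 1623160 < 4782969? YES
  n = 36: C(36, 6) = 1947792; 1947792 < 4782969? YES
  n = 37: C(37, 6) = 2324784; 2324784 < 4782969? YES
  n = 38: C(38, 6) = 2760681; 2760681 < 4782969? YES
  n = 39: C(39, 6) = 3262623; 3262623 < 4782969? YES
  n = 40: C(40, 6) = 3838380; 3838380 < 4782969? YES
  n = 41: C(41, 6) = 4496388; 4496388 < 4782969? YES
  n = 42: C(42, 6) = 5245786; 5245786 < 4782969? NO
  n = 43: C(43, 6) = 6096454; 6096454 < 4782969? NO
  n = 44: C(44, 6) = 7059052; 7059052 < 4782969? NO
The largest n with C(n, 6) < 4782969 is n = 41 (where E[X] = 1498796/1594323 ≈ 0.9400830). Hence R_3(6) > 41, i.e. R_3(6) ≥ 42.

Largest n = 41; hence R_3(6) > 41.


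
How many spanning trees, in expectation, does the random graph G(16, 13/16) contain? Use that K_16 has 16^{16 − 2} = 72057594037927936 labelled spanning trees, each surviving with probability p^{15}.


K_16 has 16^{16 − 2} = 72057594037927936 labelled spanning trees.
For each such spanning tree H, let X_H = 1 if all 15 edges of H are present in G. Then P[X_H = 1] = p^{15} = (13/16)^{15} = 51185893014090757/1152921504606846976.
Summing the indicators: E[X] = Σ_H E[X_H] = 72057594037927936 · p^{15} = 72057594037927936 · 51185893014090757/1152921504606846976 = 51185893014090757/16.
Numerically: E[X] ≈ 3.19912e+15.

E[X] = 72057594037927936 · (13/16)^{15} = 51185893014090757/16 ≈ 3.19912e+15.


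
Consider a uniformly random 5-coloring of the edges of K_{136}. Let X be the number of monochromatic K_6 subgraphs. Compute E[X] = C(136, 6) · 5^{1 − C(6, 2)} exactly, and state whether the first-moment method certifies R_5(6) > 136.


E[X] = C(136, 6) · 5^{1 − 15} = 7858539612 · 5^{−14} = 7858539612/6103515625.
As a reduced fraction: E[X] = 7858539612/6103515625 ≈ 1.288.
Is E[X] < 1? NO.
Since E[X] ≥ 1, the first-moment bound is inconclusive at n = 136; it does NOT by itself certify R_5(6) > 136.

E[X] = 7858539612/6103515625 ≈ 1.288; E[X] ≥ 1; first-moment method inconclusive here.
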